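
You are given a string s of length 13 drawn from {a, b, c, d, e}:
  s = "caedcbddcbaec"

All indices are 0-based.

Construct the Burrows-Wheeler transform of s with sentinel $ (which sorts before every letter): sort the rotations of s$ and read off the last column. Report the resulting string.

rank  rotation        last
    0  $caedcbddcbaec  c
    1  aec$caedcbddcb  b
    2  aedcbddcbaec$c  c
    3  baec$caedcbddc  c
    4  bddcbaec$caedc  c
    5  c$caedcbddcbae  e
    6  caedcbddcbaec$  $
    7  cbaec$caedcbdd  d
    8  cbddcbaec$caed  d
    9  dcbaec$caedcbd  d
   10  dcbddcbaec$cae  e
   11  ddcbaec$caedcb  b
   12  ec$caedcbddcba  a
   13  edcbddcbaec$ca  a

cbccce$dddebaa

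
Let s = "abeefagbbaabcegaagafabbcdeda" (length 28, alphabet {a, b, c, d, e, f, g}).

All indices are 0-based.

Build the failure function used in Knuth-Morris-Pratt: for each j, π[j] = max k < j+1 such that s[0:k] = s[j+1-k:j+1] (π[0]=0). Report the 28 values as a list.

π[0] = 0
j=1 s[j]='b': π[1]=0 (border '')
j=2 s[j]='e': π[2]=0 (border '')
j=3 s[j]='e': π[3]=0 (border '')
j=4 s[j]='f': π[4]=0 (border '')
j=5 s[j]='a': π[5]=1 (border 'a')
j=6 s[j]='g': k: 1→0; π[6]=0 (border '')
j=7 s[j]='b': π[7]=0 (border '')
j=8 s[j]='b': π[8]=0 (border '')
j=9 s[j]='a': π[9]=1 (border 'a')
j=10 s[j]='a': k: 1→0; π[10]=1 (border 'a')
j=11 s[j]='b': π[11]=2 (border 'ab')
j=12 s[j]='c': k: 2→0; π[12]=0 (border '')
j=13 s[j]='e': π[13]=0 (border '')
j=14 s[j]='g': π[14]=0 (border '')
j=15 s[j]='a': π[15]=1 (border 'a')
j=16 s[j]='a': k: 1→0; π[16]=1 (border 'a')
j=17 s[j]='g': k: 1→0; π[17]=0 (border '')
j=18 s[j]='a': π[18]=1 (border 'a')
j=19 s[j]='f': k: 1→0; π[19]=0 (border '')
j=20 s[j]='a': π[20]=1 (border 'a')
j=21 s[j]='b': π[21]=2 (border 'ab')
j=22 s[j]='b': k: 2→0; π[22]=0 (border '')
j=23 s[j]='c': π[23]=0 (border '')
j=24 s[j]='d': π[24]=0 (border '')
j=25 s[j]='e': π[25]=0 (border '')
j=26 s[j]='d': π[26]=0 (border '')
j=27 s[j]='a': π[27]=1 (border 'a')

[0, 0, 0, 0, 0, 1, 0, 0, 0, 1, 1, 2, 0, 0, 0, 1, 1, 0, 1, 0, 1, 2, 0, 0, 0, 0, 0, 1]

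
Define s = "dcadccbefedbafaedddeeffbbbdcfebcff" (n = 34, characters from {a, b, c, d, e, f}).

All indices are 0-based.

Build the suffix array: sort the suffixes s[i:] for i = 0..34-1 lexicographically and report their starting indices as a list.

rank | idx | suffix
   0 |   2 | adccbefedbafaedddeeffbbbdcfebcff
   1 |  14 | aedddeeffbbbdcfebcff
   2 |  12 | afaedddeeffbbbdcfebcff
   3 |  11 | bafaedddeeffbbbdcfebcff
   4 |  23 | bbbdcfebcff
   5 |  24 | bbdcfebcff
   6 |  30 | bcff
   7 |  25 | bdcfebcff
   8 |   6 | befedbafaedddeeffbbbdcfebcff
   9 |   1 | cadccbefedbafaedddeeffbbbdcfebcff
  10 |   5 | cbefedbafaedddeeffbbbdcfebcff
  11 |   4 | ccbefedbafaedddeeffbbbdcfebcff
  12 |  27 | cfebcff
  13 |  31 | cff
  14 |  10 | dbafaedddeeffbbbdcfebcff
  15 |   0 | dcadccbefedbafaedddeeffbbbdcfebcff
  16 |   3 | dccbefedbafaedddeeffbbbdcfebcff
  17 |  26 | dcfebcff
  18 |  16 | dddeeffbbbdcfebcff
  19 |  17 | ddeeffbbbdcfebcff
  20 |  18 | deeffbbbdcfebcff
  21 |  29 | ebcff
  22 |   9 | edbafaedddeeffbbbdcfebcff
  23 |  15 | edddeeffbbbdcfebcff
  24 |  19 | eeffbbbdcfebcff
  25 |   7 | efedbafaedddeeffbbbdcfebcff
  26 |  20 | effbbbdcfebcff
  27 |  33 | f
  28 |  13 | faedddeeffbbbdcfebcff
  29 |  22 | fbbbdcfebcff
  30 |  28 | febcff
  31 |   8 | fedbafaedddeeffbbbdcfebcff
  32 |  32 | ff
  33 |  21 | ffbbbdcfebcff

[2, 14, 12, 11, 23, 24, 30, 25, 6, 1, 5, 4, 27, 31, 10, 0, 3, 26, 16, 17, 18, 29, 9, 15, 19, 7, 20, 33, 13, 22, 28, 8, 32, 21]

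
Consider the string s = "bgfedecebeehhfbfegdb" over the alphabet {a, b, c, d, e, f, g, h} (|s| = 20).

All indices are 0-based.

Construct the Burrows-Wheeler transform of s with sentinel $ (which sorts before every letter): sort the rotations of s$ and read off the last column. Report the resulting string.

bdef$egecdfbfehgbebhe

rank  rotation               last
    0  $bgfedecebeehhfbfegdb  b
    1  b$bgfedecebeehhfbfegd  d
    2  beehhfbfegdb$bgfedece  e
    3  bfegdb$bgfedecebeehhf  f
    4  bgfedecebeehhfbfegdb$  $
    5  cebeehhfbfegdb$bgfede  e
    6  db$bgfedecebeehhfbfeg  g
    7  decebeehhfbfegdb$bgfe  e
    8  ebeehhfbfegdb$bgfedec  c
    9  ecebeehhfbfegdb$bgfed  d
   10  edecebeehhfbfegdb$bgf  f
   11  eehhfbfegdb$bgfedeceb  b
   12  egdb$bgfedecebeehhfbf  f
   13  ehhfbfegdb$bgfedecebe  e
   14  fbfegdb$bgfedecebeehh  h
   15  fedecebeehhfbfegdb$bg  g
   16  fegdb$bgfedecebeehhfb  b
   17  gdb$bgfedecebeehhfbfe  e
   18  gfedecebeehhfbfegdb$b  b
   19  hfbfegdb$bgfedecebeeh  h
   20  hhfbfegdb$bgfedecebee  e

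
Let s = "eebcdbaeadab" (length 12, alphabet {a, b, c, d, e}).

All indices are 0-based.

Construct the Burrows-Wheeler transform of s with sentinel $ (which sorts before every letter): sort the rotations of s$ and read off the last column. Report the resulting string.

bdebadebacae$

rank  rotation       last
    0  $eebcdbaeadab  b
    1  ab$eebcdbaead  d
    2  adab$eebcdbae  e
    3  aeadab$eebcdb  b
    4  b$eebcdbaeada  a
    5  baeadab$eebcd  d
    6  bcdbaeadab$ee  e
    7  cdbaeadab$eeb  b
    8  dab$eebcdbaea  a
    9  dbaeadab$eebc  c
   10  eadab$eebcdba  a
   11  ebcdbaeadab$e  e
   12  eebcdbaeadab$  $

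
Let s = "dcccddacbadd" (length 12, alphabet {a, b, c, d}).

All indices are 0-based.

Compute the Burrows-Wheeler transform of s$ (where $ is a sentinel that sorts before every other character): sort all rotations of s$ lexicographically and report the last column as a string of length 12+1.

ddbcadccdd$ac

rank  rotation       last
    0  $dcccddacbadd  d
    1  acbadd$dcccdd  d
    2  add$dcccddacb  b
    3  badd$dcccddac  c
    4  cbadd$dcccdda  a
    5  cccddacbadd$d  d
    6  ccddacbadd$dc  c
    7  cddacbadd$dcc  c
    8  d$dcccddacbad  d
    9  dacbadd$dcccd  d
   10  dcccddacbadd$  $
   11  dd$dcccddacba  a
   12  ddacbadd$dccc  c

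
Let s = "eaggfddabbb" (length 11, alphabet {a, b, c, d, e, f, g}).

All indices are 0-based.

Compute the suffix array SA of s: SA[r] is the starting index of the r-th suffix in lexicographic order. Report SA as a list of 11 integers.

[7, 1, 10, 9, 8, 6, 5, 0, 4, 3, 2]

rank | idx | suffix
   0 |   7 | abbb
   1 |   1 | aggfddabbb
   2 |  10 | b
   3 |   9 | bb
   4 |   8 | bbb
   5 |   6 | dabbb
   6 |   5 | ddabbb
   7 |   0 | eaggfddabbb
   8 |   4 | fddabbb
   9 |   3 | gfddabbb
  10 |   2 | ggfddabbb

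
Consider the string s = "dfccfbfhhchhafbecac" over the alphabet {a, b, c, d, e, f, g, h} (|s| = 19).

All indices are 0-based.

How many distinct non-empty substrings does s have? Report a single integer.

176

rank→(start, suffix):
  0 → (17, 'ac')
  1 → (12, 'afbecac')
  2 → (14, 'becac')
  3 → (5, 'bfhhchhafbecac')
  4 → (18, 'c')
  5 → (16, 'cac')
  6 → (2, 'ccfbfhhchhafbecac')
  7 → (3, 'cfbfhhchhafbecac')
  8 → (9, 'chhafbecac')
  9 → (0, 'dfccfbfhhchhafbecac')
  10 → (15, 'ecac')
  11 → (13, 'fbecac')
  12 → (4, 'fbfhhchhafbecac')
  13 → (1, 'fccfbfhhchhafbecac')
  14 → (6, 'fhhchhafbecac')
  15 → (11, 'hafbecac')
  16 → (8, 'hchhafbecac')
  17 → (10, 'hhafbecac')
  18 → (7, 'hhchhafbecac')

SA = [17, 12, 14, 5, 18, 16, 2, 3, 9, 0, 15, 13, 4, 1, 6, 11, 8, 10, 7]
[i] adj suffixes → lcp
  [1] 17/12 → 1 ('a')
  [2] 12/14 → 0 ('')
  [3] 14/5 → 1 ('b')
  [4] 5/18 → 0 ('')
  [5] 18/16 → 1 ('c')
  [6] 16/2 → 1 ('c')
  [7] 2/3 → 1 ('c')
  [8] 3/9 → 1 ('c')
  [9] 9/0 → 0 ('')
  [10] 0/15 → 0 ('')
  [11] 15/13 → 0 ('')
  [12] 13/4 → 2 ('fb')
  [13] 4/1 → 1 ('f')
  [14] 1/6 → 1 ('f')
  [15] 6/11 → 0 ('')
  [16] 11/8 → 1 ('h')
  [17] 8/10 → 1 ('h')
  [18] 10/7 → 2 ('hh')

n(n+1)/2 = 19·20/2 = 190
Σ LCP = 0 + 1 + 0 + 1 + 0 + 1 + 1 + 1 + 1 + 0 + 0 + 0 + 2 + 1 + 1 + 0 + 1 + 1 + 2 = 14
distinct = 190 − 14 = 176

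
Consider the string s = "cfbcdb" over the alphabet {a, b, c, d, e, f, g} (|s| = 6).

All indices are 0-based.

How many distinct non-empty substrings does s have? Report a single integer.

rank→(start, suffix):
  0 → (5, 'b')
  1 → (2, 'bcdb')
  2 → (3, 'cdb')
  3 → (0, 'cfbcdb')
  4 → (4, 'db')
  5 → (1, 'fbcdb')

SA = [5, 2, 3, 0, 4, 1]
i: (SA[i-1],SA[i]) lcp shared
  1: (5,2) 1 'b'
  2: (2,3) 0 ''
  3: (3,0) 1 'c'
  4: (0,4) 0 ''
  5: (4,1) 0 ''

n(n+1)/2 = 6·7/2 = 21
Σ LCP = 0 + 1 + 0 + 1 + 0 + 0 = 2
distinct = 21 − 2 = 19

19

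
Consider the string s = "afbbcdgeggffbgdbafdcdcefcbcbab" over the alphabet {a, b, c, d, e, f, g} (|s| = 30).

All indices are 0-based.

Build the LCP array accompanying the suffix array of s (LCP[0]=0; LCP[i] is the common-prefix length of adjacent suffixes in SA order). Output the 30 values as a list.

[0, 1, 2, 0, 1, 2, 1, 1, 2, 1, 0, 2, 1, 2, 1, 0, 1, 2, 1, 0, 1, 0, 2, 1, 1, 1, 0, 1, 1, 1]

rank→(start, suffix):
  0 → (28, 'ab')
  1 → (0, 'afbbcdgeggffbgdbafdcdcefcbcbab')
  2 → (16, 'afdcdcefcbcbab')
  3 → (29, 'b')
  4 → (27, 'bab')
  5 → (15, 'bafdcdcefcbcbab')
  6 → (2, 'bbcdgeggffbgdbafdcdcefcbcbab')
  7 → (25, 'bcbab')
  8 → (3, 'bcdgeggffbgdbafdcdcefcbcbab')
  9 → (12, 'bgdbafdcdcefcbcbab')
  10 → (26, 'cbab')
  11 → (24, 'cbcbab')
  12 → (19, 'cdcefcbcbab')
  13 → (4, 'cdgeggffbgdbafdcdcefcbcbab')
  14 → (21, 'cefcbcbab')
  15 → (14, 'dbafdcdcefcbcbab')
  16 → (18, 'dcdcefcbcbab')
  17 → (20, 'dcefcbcbab')
  18 → (5, 'dgeggffbgdbafdcdcefcbcbab')
  19 → (22, 'efcbcbab')
  20 → (7, 'eggffbgdbafdcdcefcbcbab')
  21 → (1, 'fbbcdgeggffbgdbafdcdcefcbcbab')
  22 → (11, 'fbgdbafdcdcefcbcbab')
  23 → (23, 'fcbcbab')
  24 → (17, 'fdcdcefcbcbab')
  25 → (10, 'ffbgdbafdcdcefcbcbab')
  26 → (13, 'gdbafdcdcefcbcbab')
  27 → (6, 'geggffbgdbafdcdcefcbcbab')
  28 → (9, 'gffbgdbafdcdcefcbcbab')
  29 → (8, 'ggffbgdbafdcdcefcbcbab')

SA = [28, 0, 16, 29, 27, 15, 2, 25, 3, 12, 26, 24, 19, 4, 21, 14, 18, 20, 5, 22, 7, 1, 11, 23, 17, 10, 13, 6, 9, 8]
[i] adj suffixes → lcp
  [1] 28/0 → 1 ('a')
  [2] 0/16 → 2 ('af')
  [3] 16/29 → 0 ('')
  [4] 29/27 → 1 ('b')
  [5] 27/15 → 2 ('ba')
  [6] 15/2 → 1 ('b')
  [7] 2/25 → 1 ('b')
  [8] 25/3 → 2 ('bc')
  [9] 3/12 → 1 ('b')
  [10] 12/26 → 0 ('')
  [11] 26/24 → 2 ('cb')
  [12] 24/19 → 1 ('c')
  [13] 19/4 → 2 ('cd')
  [14] 4/21 → 1 ('c')
  [15] 21/14 → 0 ('')
  [16] 14/18 → 1 ('d')
  [17] 18/20 → 2 ('dc')
  [18] 20/5 → 1 ('d')
  [19] 5/22 → 0 ('')
  [20] 22/7 → 1 ('e')
  [21] 7/1 → 0 ('')
  [22] 1/11 → 2 ('fb')
  [23] 11/23 → 1 ('f')
  [24] 23/17 → 1 ('f')
  [25] 17/10 → 1 ('f')
  [26] 10/13 → 0 ('')
  [27] 13/6 → 1 ('g')
  [28] 6/9 → 1 ('g')
  [29] 9/8 → 1 ('g')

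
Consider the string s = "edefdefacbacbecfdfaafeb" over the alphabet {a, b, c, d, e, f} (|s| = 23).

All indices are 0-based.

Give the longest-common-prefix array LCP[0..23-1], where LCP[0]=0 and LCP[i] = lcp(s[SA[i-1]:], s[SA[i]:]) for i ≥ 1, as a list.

sorted suffixes:
  #0 SA[0]=18  'aafeb'
  #1 SA[1]=7  'acbacbecfdfaafeb'
  #2 SA[2]=10  'acbecfdfaafeb'
  #3 SA[3]=19  'afeb'
  #4 SA[4]=22  'b'
  #5 SA[5]=9  'bacbecfdfaafeb'
  #6 SA[6]=12  'becfdfaafeb'
  #7 SA[7]=8  'cbacbecfdfaafeb'
  #8 SA[8]=11  'cbecfdfaafeb'
  #9 SA[9]=14  'cfdfaafeb'
  #10 SA[10]=4  'defacbacbecfdfaafeb'
  #11 SA[11]=1  'defdefacbacbecfdfaafeb'
  #12 SA[12]=16  'dfaafeb'
  #13 SA[13]=21  'eb'
  #14 SA[14]=13  'ecfdfaafeb'
  #15 SA[15]=0  'edefdefacbacbecfdfaafeb'
  #16 SA[16]=5  'efacbacbecfdfaafeb'
  #17 SA[17]=2  'efdefacbacbecfdfaafeb'
  #18 SA[18]=17  'faafeb'
  #19 SA[19]=6  'facbacbecfdfaafeb'
  #20 SA[20]=3  'fdefacbacbecfdfaafeb'
  #21 SA[21]=15  'fdfaafeb'
  #22 SA[22]=20  'feb'

SA = [18, 7, 10, 19, 22, 9, 12, 8, 11, 14, 4, 1, 16, 21, 13, 0, 5, 2, 17, 6, 3, 15, 20]
[i] adj suffixes → lcp
  [1] 18/7 → 1 ('a')
  [2] 7/10 → 3 ('acb')
  [3] 10/19 → 1 ('a')
  [4] 19/22 → 0 ('')
  [5] 22/9 → 1 ('b')
  [6] 9/12 → 1 ('b')
  [7] 12/8 → 0 ('')
  [8] 8/11 → 2 ('cb')
  [9] 11/14 → 1 ('c')
  [10] 14/4 → 0 ('')
  [11] 4/1 → 3 ('def')
  [12] 1/16 → 1 ('d')
  [13] 16/21 → 0 ('')
  [14] 21/13 → 1 ('e')
  [15] 13/0 → 1 ('e')
  [16] 0/5 → 1 ('e')
  [17] 5/2 → 2 ('ef')
  [18] 2/17 → 0 ('')
  [19] 17/6 → 2 ('fa')
  [20] 6/3 → 1 ('f')
  [21] 3/15 → 2 ('fd')
  [22] 15/20 → 1 ('f')

[0, 1, 3, 1, 0, 1, 1, 0, 2, 1, 0, 3, 1, 0, 1, 1, 1, 2, 0, 2, 1, 2, 1]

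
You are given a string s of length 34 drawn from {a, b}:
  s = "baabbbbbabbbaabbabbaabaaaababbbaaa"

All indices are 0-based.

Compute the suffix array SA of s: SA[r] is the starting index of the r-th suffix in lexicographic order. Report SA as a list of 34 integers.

[33, 32, 31, 22, 23, 19, 24, 12, 1, 20, 25, 16, 13, 27, 8, 2, 30, 21, 18, 11, 0, 15, 26, 7, 29, 17, 10, 14, 6, 28, 9, 5, 4, 3]

rank | idx | suffix
   0 |  33 | a
   1 |  32 | aa
   2 |  31 | aaa
   3 |  22 | aaaababbbaaa
   4 |  23 | aaababbbaaa
   5 |  19 | aabaaaababbbaaa
   6 |  24 | aababbbaaa
   7 |  12 | aabbabbaabaaaababbbaaa
   8 |   1 | aabbbbbabbbaabbabbaabaaaababbbaaa
   9 |  20 | abaaaababbbaaa
  10 |  25 | ababbbaaa
  11 |  16 | abbaabaaaababbbaaa
  12 |  13 | abbabbaabaaaababbbaaa
  13 |  27 | abbbaaa
  14 |   8 | abbbaabbabbaabaaaababbbaaa
  15 |   2 | abbbbbabbbaabbabbaabaaaababbbaaa
  16 |  30 | baaa
  17 |  21 | baaaababbbaaa
  18 |  18 | baabaaaababbbaaa
  19 |  11 | baabbabbaabaaaababbbaaa
  20 |   0 | baabbbbbabbbaabbabbaabaaaababbbaaa
  21 |  15 | babbaabaaaababbbaaa
  22 |  26 | babbbaaa
  23 |   7 | babbbaabbabbaabaaaababbbaaa
  24 |  29 | bbaaa
  25 |  17 | bbaabaaaababbbaaa
  26 |  10 | bbaabbabbaabaaaababbbaaa
  27 |  14 | bbabbaabaaaababbbaaa
  28 |   6 | bbabbbaabbabbaabaaaababbbaaa
  29 |  28 | bbbaaa
  30 |   9 | bbbaabbabbaabaaaababbbaaa
  31 |   5 | bbbabbbaabbabbaabaaaababbbaaa
  32 |   4 | bbbbabbbaabbabbaabaaaababbbaaa
  33 |   3 | bbbbbabbbaabbabbaabaaaababbbaaa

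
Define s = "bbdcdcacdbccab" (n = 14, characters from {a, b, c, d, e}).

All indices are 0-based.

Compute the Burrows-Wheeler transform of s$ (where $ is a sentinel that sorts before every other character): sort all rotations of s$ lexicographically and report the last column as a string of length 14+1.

rank  rotation         last
    0  $bbdcdcacdbccab  b
    1  ab$bbdcdcacdbcc  c
    2  acdbccab$bbdcdc  c
    3  b$bbdcdcacdbcca  a
    4  bbdcdcacdbccab$  $
    5  bccab$bbdcdcacd  d
    6  bdcdcacdbccab$b  b
    7  cab$bbdcdcacdbc  c
    8  cacdbccab$bbdcd  d
    9  ccab$bbdcdcacdb  b
   10  cdbccab$bbdcdca  a
   11  cdcacdbccab$bbd  d
   12  dbccab$bbdcdcac  c
   13  dcacdbccab$bbdc  c
   14  dcdcacdbccab$bb  b

bcca$dbcdbadccb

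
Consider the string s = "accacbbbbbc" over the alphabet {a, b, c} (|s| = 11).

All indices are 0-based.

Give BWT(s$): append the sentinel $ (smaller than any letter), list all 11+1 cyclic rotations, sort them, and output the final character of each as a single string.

rank  rotation      last
    0  $accacbbbbbc  c
    1  acbbbbbc$acc  c
    2  accacbbbbbc$  $
    3  bbbbbc$accac  c
    4  bbbbc$accacb  b
    5  bbbc$accacbb  b
    6  bbc$accacbbb  b
    7  bc$accacbbbb  b
    8  c$accacbbbbb  b
    9  cacbbbbbc$ac  c
   10  cbbbbbc$acca  a
   11  ccacbbbbbc$a  a

cc$cbbbbbcaa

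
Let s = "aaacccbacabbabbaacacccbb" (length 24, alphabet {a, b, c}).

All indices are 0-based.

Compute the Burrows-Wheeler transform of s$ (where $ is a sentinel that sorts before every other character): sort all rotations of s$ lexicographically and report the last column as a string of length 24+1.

b$babcbaacbbbccaaaaccccaa

rank  rotation                   last
    0  $aaacccbacabbabbaacacccbb  b
    1  aaacccbacabbabbaacacccbb$  $
    2  aacacccbb$aaacccbacabbabb  b
    3  aacccbacabbabbaacacccbb$a  a
    4  abbaacacccbb$aaacccbacabb  b
    5  abbabbaacacccbb$aaacccbac  c
    6  acabbabbaacacccbb$aaacccb  b
    7  acacccbb$aaacccbacabbabba  a
    8  acccbacabbabbaacacccbb$aa  a
    9  acccbb$aaacccbacabbabbaac  c
   10  b$aaacccbacabbabbaacacccb  b
   11  baacacccbb$aaacccbacabbab  b
   12  babbaacacccbb$aaacccbacab  b
   13  bacabbabbaacacccbb$aaaccc  c
   14  bb$aaacccbacabbabbaacaccc  c
   15  bbaacacccbb$aaacccbacabba  a
   16  bbabbaacacccbb$aaacccbaca  a
   17  cabbabbaacacccbb$aaacccba  a
   18  cacccbb$aaacccbacabbabbaa  a
   19  cbacabbabbaacacccbb$aaacc  c
   20  cbb$aaacccbacabbabbaacacc  c
   21  ccbacabbabbaacacccbb$aaac  c
   22  ccbb$aaacccbacabbabbaacac  c
   23  cccbacabbabbaacacccbb$aaa  a
   24  cccbb$aaacccbacabbabbaaca  a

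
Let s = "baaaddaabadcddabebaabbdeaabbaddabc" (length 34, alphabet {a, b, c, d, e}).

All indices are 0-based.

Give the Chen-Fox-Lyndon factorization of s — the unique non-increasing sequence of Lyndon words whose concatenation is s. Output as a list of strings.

["b", "aaaddaabadcddabebaabbdeaabbaddabc"]

emit factor 1: 'b' (i=0, period=1)
emit factor 2: 'aaaddaabadcddabebaabbdeaabbaddabc' (i=1, period=33)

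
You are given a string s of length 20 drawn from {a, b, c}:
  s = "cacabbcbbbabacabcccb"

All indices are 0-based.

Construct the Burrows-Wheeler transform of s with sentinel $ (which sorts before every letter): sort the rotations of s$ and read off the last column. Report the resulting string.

rank  rotation               last
    0  $cacabbcbbbabacabcccb  b
    1  abacabcccb$cacabbcbbb  b
    2  abbcbbbabacabcccb$cac  c
    3  abcccb$cacabbcbbbabac  c
    4  acabbcbbbabacabcccb$c  c
    5  acabcccb$cacabbcbbbab  b
    6  b$cacabbcbbbabacabccc  c
    7  babacabcccb$cacabbcbb  b
    8  bacabcccb$cacabbcbbba  a
    9  bbabacabcccb$cacabbcb  b
   10  bbbabacabcccb$cacabbc  c
   11  bbcbbbabacabcccb$caca  a
   12  bcbbbabacabcccb$cacab  b
   13  bcccb$cacabbcbbbabaca  a
   14  cabbcbbbabacabcccb$ca  a
   15  cabcccb$cacabbcbbbaba  a
   16  cacabbcbbbabacabcccb$  $
   17  cb$cacabbcbbbabacabcc  c
   18  cbbbabacabcccb$cacabb  b
   19  ccb$cacabbcbbbabacabc  c
   20  cccb$cacabbcbbbabacab  b

bbcccbcbabcabaaa$cbcb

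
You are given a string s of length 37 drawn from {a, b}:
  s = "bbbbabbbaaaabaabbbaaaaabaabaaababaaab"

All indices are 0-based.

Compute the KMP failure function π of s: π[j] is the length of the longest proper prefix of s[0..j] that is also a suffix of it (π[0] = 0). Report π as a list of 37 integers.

[0, 1, 2, 3, 0, 1, 2, 3, 0, 0, 0, 0, 1, 0, 0, 1, 2, 3, 0, 0, 0, 0, 0, 1, 0, 0, 1, 0, 0, 0, 1, 0, 1, 0, 0, 0, 1]

π[0] = 0
j=1 s[j]='b': π[1]=1 (border 'b')
j=2 s[j]='b': π[2]=2 (border 'bb')
j=3 s[j]='b': π[3]=3 (border 'bbb')
j=4 s[j]='a': k: 3→2→1→0; π[4]=0 (border '')
j=5 s[j]='b': π[5]=1 (border 'b')
j=6 s[j]='b': π[6]=2 (border 'bb')
j=7 s[j]='b': π[7]=3 (border 'bbb')
j=8 s[j]='a': k: 3→2→1→0; π[8]=0 (border '')
j=9 s[j]='a': π[9]=0 (border '')
j=10 s[j]='a': π[10]=0 (border '')
j=11 s[j]='a': π[11]=0 (border '')
j=12 s[j]='b': π[12]=1 (border 'b')
j=13 s[j]='a': k: 1→0; π[13]=0 (border '')
j=14 s[j]='a': π[14]=0 (border '')
j=15 s[j]='b': π[15]=1 (border 'b')
j=16 s[j]='b': π[16]=2 (border 'bb')
j=17 s[j]='b': π[17]=3 (border 'bbb')
j=18 s[j]='a': k: 3→2→1→0; π[18]=0 (border '')
j=19 s[j]='a': π[19]=0 (border '')
j=20 s[j]='a': π[20]=0 (border '')
j=21 s[j]='a': π[21]=0 (border '')
j=22 s[j]='a': π[22]=0 (border '')
j=23 s[j]='b': π[23]=1 (border 'b')
j=24 s[j]='a': k: 1→0; π[24]=0 (border '')
j=25 s[j]='a': π[25]=0 (border '')
j=26 s[j]='b': π[26]=1 (border 'b')
j=27 s[j]='a': k: 1→0; π[27]=0 (border '')
j=28 s[j]='a': π[28]=0 (border '')
j=29 s[j]='a': π[29]=0 (border '')
j=30 s[j]='b': π[30]=1 (border 'b')
j=31 s[j]='a': k: 1→0; π[31]=0 (border '')
j=32 s[j]='b': π[32]=1 (border 'b')
j=33 s[j]='a': k: 1→0; π[33]=0 (border '')
j=34 s[j]='a': π[34]=0 (border '')
j=35 s[j]='a': π[35]=0 (border '')
j=36 s[j]='b': π[36]=1 (border 'b')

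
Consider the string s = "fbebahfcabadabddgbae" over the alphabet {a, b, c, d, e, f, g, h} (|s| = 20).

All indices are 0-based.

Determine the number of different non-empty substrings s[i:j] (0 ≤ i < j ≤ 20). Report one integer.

rank→(start, suffix):
  0 → (8, 'abadabddgbae')
  1 → (12, 'abddgbae')
  2 → (10, 'adabddgbae')
  3 → (18, 'ae')
  4 → (4, 'ahfcabadabddgbae')
  5 → (9, 'badabddgbae')
  6 → (17, 'bae')
  7 → (3, 'bahfcabadabddgbae')
  8 → (13, 'bddgbae')
  9 → (1, 'bebahfcabadabddgbae')
  10 → (7, 'cabadabddgbae')
  11 → (11, 'dabddgbae')
  12 → (14, 'ddgbae')
  13 → (15, 'dgbae')
  14 → (19, 'e')
  15 → (2, 'ebahfcabadabddgbae')
  16 → (0, 'fbebahfcabadabddgbae')
  17 → (6, 'fcabadabddgbae')
  18 → (16, 'gbae')
  19 → (5, 'hfcabadabddgbae')

SA = [8, 12, 10, 18, 4, 9, 17, 3, 13, 1, 7, 11, 14, 15, 19, 2, 0, 6, 16, 5]
i: (SA[i-1],SA[i]) lcp shared
  1: (8,12) 2 'ab'
  2: (12,10) 1 'a'
  3: (10,18) 1 'a'
  4: (18,4) 1 'a'
  5: (4,9) 0 ''
  6: (9,17) 2 'ba'
  7: (17,3) 2 'ba'
  8: (3,13) 1 'b'
  9: (13,1) 1 'b'
  10: (1,7) 0 ''
  11: (7,11) 0 ''
  12: (11,14) 1 'd'
  13: (14,15) 1 'd'
  14: (15,19) 0 ''
  15: (19,2) 1 'e'
  16: (2,0) 0 ''
  17: (0,6) 1 'f'
  18: (6,16) 0 ''
  19: (16,5) 0 ''

n(n+1)/2 = 20·21/2 = 210
Σ LCP = 0 + 2 + 1 + 1 + 1 + 0 + 2 + 2 + 1 + 1 + 0 + 0 + 1 + 1 + 0 + 1 + 0 + 1 + 0 + 0 = 15
distinct = 210 − 15 = 195

195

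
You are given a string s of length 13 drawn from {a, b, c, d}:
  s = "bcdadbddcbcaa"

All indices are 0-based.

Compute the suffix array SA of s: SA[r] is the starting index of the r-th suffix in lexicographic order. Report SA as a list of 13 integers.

[12, 11, 3, 9, 0, 5, 10, 8, 1, 2, 4, 7, 6]

rank→(start, suffix):
  0 → (12, 'a')
  1 → (11, 'aa')
  2 → (3, 'adbddcbcaa')
  3 → (9, 'bcaa')
  4 → (0, 'bcdadbddcbcaa')
  5 → (5, 'bddcbcaa')
  6 → (10, 'caa')
  7 → (8, 'cbcaa')
  8 → (1, 'cdadbddcbcaa')
  9 → (2, 'dadbddcbcaa')
  10 → (4, 'dbddcbcaa')
  11 → (7, 'dcbcaa')
  12 → (6, 'ddcbcaa')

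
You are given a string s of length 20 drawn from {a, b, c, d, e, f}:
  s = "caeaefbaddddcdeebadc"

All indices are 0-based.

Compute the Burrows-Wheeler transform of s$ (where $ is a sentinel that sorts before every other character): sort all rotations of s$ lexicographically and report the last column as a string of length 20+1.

rank  rotation               last
    0  $caeaefbaddddcdeebadc  c
    1  adc$caeaefbaddddcdeeb  b
    2  addddcdeebadc$caeaefb  b
    3  aeaefbaddddcdeebadc$c  c
    4  aefbaddddcdeebadc$cae  e
    5  badc$caeaefbaddddcdee  e
    6  baddddcdeebadc$caeaef  f
    7  c$caeaefbaddddcdeebad  d
    8  caeaefbaddddcdeebadc$  $
    9  cdeebadc$caeaefbadddd  d
   10  dc$caeaefbaddddcdeeba  a
   11  dcdeebadc$caeaefbaddd  d
   12  ddcdeebadc$caeaefbadd  d
   13  dddcdeebadc$caeaefbad  d
   14  ddddcdeebadc$caeaefba  a
   15  deebadc$caeaefbaddddc  c
   16  eaefbaddddcdeebadc$ca  a
   17  ebadc$caeaefbaddddcde  e
   18  eebadc$caeaefbaddddcd  d
   19  efbaddddcdeebadc$caea  a
   20  fbaddddcdeebadc$caeae  e

cbbceefd$dadddacaedae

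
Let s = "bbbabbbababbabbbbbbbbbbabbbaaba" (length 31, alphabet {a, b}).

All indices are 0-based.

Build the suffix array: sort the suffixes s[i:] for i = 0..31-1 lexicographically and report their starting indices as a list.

sorted suffixes:
  #0 SA[0]=30  'a'
  #1 SA[1]=27  'aaba'
  #2 SA[2]=28  'aba'
  #3 SA[3]=7  'ababbabbbbbbbbbbabbbaaba'
  #4 SA[4]=9  'abbabbbbbbbbbbabbbaaba'
  #5 SA[5]=23  'abbbaaba'
  #6 SA[6]=3  'abbbababbabbbbbbbbbbabbbaaba'
  #7 SA[7]=12  'abbbbbbbbbbabbbaaba'
  #8 SA[8]=29  'ba'
  #9 SA[9]=26  'baaba'
  #10 SA[10]=6  'bababbabbbbbbbbbbabbbaaba'
  #11 SA[11]=8  'babbabbbbbbbbbbabbbaaba'
  #12 SA[12]=22  'babbbaaba'
  #13 SA[13]=2  'babbbababbabbbbbbbbbbabbbaaba'
  #14 SA[14]=11  'babbbbbbbbbbabbbaaba'
  #15 SA[15]=25  'bbaaba'
  #16 SA[16]=5  'bbababbabbbbbbbbbbabbbaaba'
  #17 SA[17]=21  'bbabbbaaba'
  #18 SA[18]=1  'bbabbbababbabbbbbbbbbbabbbaaba'
  #19 SA[19]=10  'bbabbbbbbbbbbabbbaaba'
  #20 SA[20]=24  'bbbaaba'
  #21 SA[21]=4  'bbbababbabbbbbbbbbbabbbaaba'
  #22 SA[22]=20  'bbbabbbaaba'
  #23 SA[23]=0  'bbbabbbababbabbbbbbbbbbabbbaaba'
  #24 SA[24]=19  'bbbbabbbaaba'
  #25 SA[25]=18  'bbbbbabbbaaba'
  #26 SA[26]=17  'bbbbbbabbbaaba'
  #27 SA[27]=16  'bbbbbbbabbbaaba'
  #28 SA[28]=15  'bbbbbbbbabbbaaba'
  #29 SA[29]=14  'bbbbbbbbbabbbaaba'
  #30 SA[30]=13  'bbbbbbbbbbabbbaaba'

[30, 27, 28, 7, 9, 23, 3, 12, 29, 26, 6, 8, 22, 2, 11, 25, 5, 21, 1, 10, 24, 4, 20, 0, 19, 18, 17, 16, 15, 14, 13]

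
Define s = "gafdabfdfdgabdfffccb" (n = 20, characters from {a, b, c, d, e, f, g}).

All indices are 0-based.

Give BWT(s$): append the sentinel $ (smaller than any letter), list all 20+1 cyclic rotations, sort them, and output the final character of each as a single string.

bgdgcaacfffbffabdfdd$

rank  rotation               last
    0  $gafdabfdfdgabdfffccb  b
    1  abdfffccb$gafdabfdfdg  g
    2  abfdfdgabdfffccb$gafd  d
    3  afdabfdfdgabdfffccb$g  g
    4  b$gafdabfdfdgabdfffcc  c
    5  bdfffccb$gafdabfdfdga  a
    6  bfdfdgabdfffccb$gafda  a
    7  cb$gafdabfdfdgabdfffc  c
    8  ccb$gafdabfdfdgabdfff  f
    9  dabfdfdgabdfffccb$gaf  f
   10  dfdgabdfffccb$gafdabf  f
   11  dfffccb$gafdabfdfdgab  b
   12  dgabdfffccb$gafdabfdf  f
   13  fccb$gafdabfdfdgabdff  f
   14  fdabfdfdgabdfffccb$ga  a
   15  fdfdgabdfffccb$gafdab  b
   16  fdgabdfffccb$gafdabfd  d
   17  ffccb$gafdabfdfdgabdf  f
   18  fffccb$gafdabfdfdgabd  d
   19  gabdfffccb$gafdabfdfd  d
   20  gafdabfdfdgabdfffccb$  $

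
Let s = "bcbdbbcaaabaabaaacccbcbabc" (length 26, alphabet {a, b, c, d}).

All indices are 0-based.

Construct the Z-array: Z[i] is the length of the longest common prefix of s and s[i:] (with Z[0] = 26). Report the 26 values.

Z[0]=26
i=1: outside box; Z[1]=0
i=2: outside box; Z[2]=1 scan→box=[2,3)
i=3: outside box; Z[3]=0
i=4: outside box; Z[4]=1 scan→box=[4,5)
i=5: outside box; Z[5]=2 scan→box=[5,7)
i=6: min(r-i=1, Z[1]=0)=0; Z[6]=0
i=7: outside box; Z[7]=0
i=8: outside box; Z[8]=0
i=9: outside box; Z[9]=0
i=10: outside box; Z[10]=1 scan→box=[10,11)
i=11: outside box; Z[11]=0
i=12: outside box; Z[12]=0
i=13: outside box; Z[13]=1 scan→box=[13,14)
i=14: outside box; Z[14]=0
i=15: outside box; Z[15]=0
i=16: outside box; Z[16]=0
i=17: outside box; Z[17]=0
i=18: outside box; Z[18]=0
i=19: outside box; Z[19]=0
i=20: outside box; Z[20]=3 scan→box=[20,23)
i=21: min(r-i=2, Z[1]=0)=0; Z[21]=0
i=22: min(r-i=1, Z[2]=1)=1; Z[22]=1
i=23: outside box; Z[23]=0
i=24: outside box; Z[24]=2 scan→box=[24,26)
i=25: min(r-i=1, Z[1]=0)=0; Z[25]=0

[26, 0, 1, 0, 1, 2, 0, 0, 0, 0, 1, 0, 0, 1, 0, 0, 0, 0, 0, 0, 3, 0, 1, 0, 2, 0]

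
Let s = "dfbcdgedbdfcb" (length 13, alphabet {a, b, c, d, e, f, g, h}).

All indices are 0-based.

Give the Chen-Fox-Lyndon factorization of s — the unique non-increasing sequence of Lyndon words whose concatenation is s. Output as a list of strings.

emit factor 1: 'df' (i=0, period=2)
emit factor 2: 'bcdgedbdfc' (i=2, period=10)
emit factor 3: 'b' (i=12, period=1)

["df", "bcdgedbdfc", "b"]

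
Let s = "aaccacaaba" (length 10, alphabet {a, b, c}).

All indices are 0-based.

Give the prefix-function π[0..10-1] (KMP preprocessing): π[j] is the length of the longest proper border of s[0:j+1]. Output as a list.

π[0] = 0
j=1 s[j]='a': π[1]=1 (border 'a')
j=2 s[j]='c': k: 1→0; π[2]=0 (border '')
j=3 s[j]='c': π[3]=0 (border '')
j=4 s[j]='a': π[4]=1 (border 'a')
j=5 s[j]='c': k: 1→0; π[5]=0 (border '')
j=6 s[j]='a': π[6]=1 (border 'a')
j=7 s[j]='a': π[7]=2 (border 'aa')
j=8 s[j]='b': k: 2→1→0; π[8]=0 (border '')
j=9 s[j]='a': π[9]=1 (border 'a')

[0, 1, 0, 0, 1, 0, 1, 2, 0, 1]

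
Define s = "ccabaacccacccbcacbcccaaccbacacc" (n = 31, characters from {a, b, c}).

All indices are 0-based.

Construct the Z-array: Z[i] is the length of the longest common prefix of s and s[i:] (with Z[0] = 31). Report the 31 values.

Z[0]=31
i=1: fresh scan; Z[1]=1 grow→box=[1,2)
i=2: fresh scan; Z[2]=0
i=3: fresh scan; Z[3]=0
i=4: fresh scan; Z[4]=0
i=5: fresh scan; Z[5]=0
i=6: fresh scan; Z[6]=2 grow→box=[6,8)
i=7: min(r-i=1, Z[1]=1)=1; Z[7]=3 grow→box=[7,10)
i=8: min(r-i=2, Z[1]=1)=1; Z[8]=1
i=9: min(r-i=1, Z[2]=0)=0; Z[9]=0
i=10: fresh scan; Z[10]=2 grow→box=[10,12)
i=11: min(r-i=1, Z[1]=1)=1; Z[11]=2 grow→box=[11,13)
i=12: min(r-i=1, Z[1]=1)=1; Z[12]=1
i=13: fresh scan; Z[13]=0
i=14: fresh scan; Z[14]=1 grow→box=[14,15)
i=15: fresh scan; Z[15]=0
i=16: fresh scan; Z[16]=1 grow→box=[16,17)
i=17: fresh scan; Z[17]=0
i=18: fresh scan; Z[18]=2 grow→box=[18,20)
i=19: min(r-i=1, Z[1]=1)=1; Z[19]=3 grow→box=[19,22)
i=20: min(r-i=2, Z[1]=1)=1; Z[20]=1
i=21: min(r-i=1, Z[2]=0)=0; Z[21]=0
i=22: fresh scan; Z[22]=0
i=23: fresh scan; Z[23]=2 grow→box=[23,25)
i=24: min(r-i=1, Z[1]=1)=1; Z[24]=1
i=25: fresh scan; Z[25]=0
i=26: fresh scan; Z[26]=0
i=27: fresh scan; Z[27]=1 grow→box=[27,28)
i=28: fresh scan; Z[28]=0
i=29: fresh scan; Z[29]=2 grow→box=[29,31)
i=30: min(r-i=1, Z[1]=1)=1; Z[30]=1

[31, 1, 0, 0, 0, 0, 2, 3, 1, 0, 2, 2, 1, 0, 1, 0, 1, 0, 2, 3, 1, 0, 0, 2, 1, 0, 0, 1, 0, 2, 1]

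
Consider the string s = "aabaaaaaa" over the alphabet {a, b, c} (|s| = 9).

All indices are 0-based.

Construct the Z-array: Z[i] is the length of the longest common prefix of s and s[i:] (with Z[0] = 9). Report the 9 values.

Z[0]=9
i=1: i≥r, start 0; Z[1]=1 extend→box=[1,2)
i=2: i≥r, start 0; Z[2]=0
i=3: i≥r, start 0; Z[3]=2 extend→box=[3,5)
i=4: min(r-i=1, Z[1]=1)=1; Z[4]=2 extend→box=[4,6)
i=5: min(r-i=1, Z[1]=1)=1; Z[5]=2 extend→box=[5,7)
i=6: min(r-i=1, Z[1]=1)=1; Z[6]=2 extend→box=[6,8)
i=7: min(r-i=1, Z[1]=1)=1; Z[7]=2 extend→box=[7,9)
i=8: min(r-i=1, Z[1]=1)=1; Z[8]=1

[9, 1, 0, 2, 2, 2, 2, 2, 1]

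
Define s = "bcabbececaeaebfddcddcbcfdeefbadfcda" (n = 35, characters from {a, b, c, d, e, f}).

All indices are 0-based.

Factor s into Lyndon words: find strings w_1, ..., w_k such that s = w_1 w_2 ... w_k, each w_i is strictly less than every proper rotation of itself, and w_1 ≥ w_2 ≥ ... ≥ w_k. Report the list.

["bc", "abbececaeaebfddcddcbcfdeefbadfcd", "a"]

emit factor 1: 'bc' (i=0, period=2)
emit factor 2: 'abbececaeaebfddcddcbcfdeefbadfcd' (i=2, period=32)
emit factor 3: 'a' (i=34, period=1)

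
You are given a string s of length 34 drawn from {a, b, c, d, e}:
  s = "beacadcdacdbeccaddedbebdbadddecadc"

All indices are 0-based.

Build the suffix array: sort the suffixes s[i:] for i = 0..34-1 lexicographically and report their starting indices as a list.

sorted suffixes:
  #0 SA[0]=2  'acadcdacdbeccaddedbebdbadddecadc'
  #1 SA[1]=8  'acdbeccaddedbebdbadddecadc'
  #2 SA[2]=31  'adc'
  #3 SA[3]=4  'adcdacdbeccaddedbebdbadddecadc'
  #4 SA[4]=25  'adddecadc'
  #5 SA[5]=15  'addedbebdbadddecadc'
  #6 SA[6]=24  'badddecadc'
  #7 SA[7]=22  'bdbadddecadc'
  #8 SA[8]=0  'beacadcdacdbeccaddedbebdbadddecadc'
  #9 SA[9]=20  'bebdbadddecadc'
  #10 SA[10]=11  'beccaddedbebdbadddecadc'
  #11 SA[11]=33  'c'
  #12 SA[12]=30  'cadc'
  #13 SA[13]=3  'cadcdacdbeccaddedbebdbadddecadc'
  #14 SA[14]=14  'caddedbebdbadddecadc'
  #15 SA[15]=13  'ccaddedbebdbadddecadc'
  #16 SA[16]=6  'cdacdbeccaddedbebdbadddecadc'
  #17 SA[17]=9  'cdbeccaddedbebdbadddecadc'
  #18 SA[18]=7  'dacdbeccaddedbebdbadddecadc'
  #19 SA[19]=23  'dbadddecadc'
  #20 SA[20]=19  'dbebdbadddecadc'
  #21 SA[21]=10  'dbeccaddedbebdbadddecadc'
  #22 SA[22]=32  'dc'
  #23 SA[23]=5  'dcdacdbeccaddedbebdbadddecadc'
  #24 SA[24]=26  'dddecadc'
  #25 SA[25]=27  'ddecadc'
  #26 SA[26]=16  'ddedbebdbadddecadc'
  #27 SA[27]=28  'decadc'
  #28 SA[28]=17  'dedbebdbadddecadc'
  #29 SA[29]=1  'eacadcdacdbeccaddedbebdbadddecadc'
  #30 SA[30]=21  'ebdbadddecadc'
  #31 SA[31]=29  'ecadc'
  #32 SA[32]=12  'eccaddedbebdbadddecadc'
  #33 SA[33]=18  'edbebdbadddecadc'

[2, 8, 31, 4, 25, 15, 24, 22, 0, 20, 11, 33, 30, 3, 14, 13, 6, 9, 7, 23, 19, 10, 32, 5, 26, 27, 16, 28, 17, 1, 21, 29, 12, 18]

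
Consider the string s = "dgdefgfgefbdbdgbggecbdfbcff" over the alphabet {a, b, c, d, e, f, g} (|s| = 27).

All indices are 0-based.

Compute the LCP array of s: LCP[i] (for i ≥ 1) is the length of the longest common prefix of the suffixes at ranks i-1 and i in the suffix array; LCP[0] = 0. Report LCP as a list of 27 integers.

[0, 1, 2, 2, 1, 0, 1, 0, 1, 1, 1, 2, 0, 1, 2, 0, 1, 2, 1, 1, 2, 0, 1, 1, 2, 1, 1]

rank→(start, suffix):
  0 → (23, 'bcff')
  1 → (10, 'bdbdgbggecbdfbcff')
  2 → (20, 'bdfbcff')
  3 → (12, 'bdgbggecbdfbcff')
  4 → (15, 'bggecbdfbcff')
  5 → (19, 'cbdfbcff')
  6 → (24, 'cff')
  7 → (11, 'dbdgbggecbdfbcff')
  8 → (2, 'defgfgefbdbdgbggecbdfbcff')
  9 → (21, 'dfbcff')
  10 → (13, 'dgbggecbdfbcff')
  11 → (0, 'dgdefgfgefbdbdgbggecbdfbcff')
  12 → (18, 'ecbdfbcff')
  13 → (8, 'efbdbdgbggecbdfbcff')
  14 → (3, 'efgfgefbdbdgbggecbdfbcff')
  15 → (26, 'f')
  16 → (22, 'fbcff')
  17 → (9, 'fbdbdgbggecbdfbcff')
  18 → (25, 'ff')
  19 → (6, 'fgefbdbdgbggecbdfbcff')
  20 → (4, 'fgfgefbdbdgbggecbdfbcff')
  21 → (14, 'gbggecbdfbcff')
  22 → (1, 'gdefgfgefbdbdgbggecbdfbcff')
  23 → (17, 'gecbdfbcff')
  24 → (7, 'gefbdbdgbggecbdfbcff')
  25 → (5, 'gfgefbdbdgbggecbdfbcff')
  26 → (16, 'ggecbdfbcff')

SA = [23, 10, 20, 12, 15, 19, 24, 11, 2, 21, 13, 0, 18, 8, 3, 26, 22, 9, 25, 6, 4, 14, 1, 17, 7, 5, 16]
rank  pair      lcp
   1  s[23:],s[10:]  1  'b'
   2  s[10:],s[20:]  2  'bd'
   3  s[20:],s[12:]  2  'bd'
   4  s[12:],s[15:]  1  'b'
   5  s[15:],s[19:]  0  ''
   6  s[19:],s[24:]  1  'c'
   7  s[24:],s[11:]  0  ''
   8  s[11:],s[2:]  1  'd'
   9  s[2:],s[21:]  1  'd'
  10  s[21:],s[13:]  1  'd'
  11  s[13:],s[0:]  2  'dg'
  12  s[0:],s[18:]  0  ''
  13  s[18:],s[8:]  1  'e'
  14  s[8:],s[3:]  2  'ef'
  15  s[3:],s[26:]  0  ''
  16  s[26:],s[22:]  1  'f'
  17  s[22:],s[9:]  2  'fb'
  18  s[9:],s[25:]  1  'f'
  19  s[25:],s[6:]  1  'f'
  20  s[6:],s[4:]  2  'fg'
  21  s[4:],s[14:]  0  ''
  22  s[14:],s[1:]  1  'g'
  23  s[1:],s[17:]  1  'g'
  24  s[17:],s[7:]  2  'ge'
  25  s[7:],s[5:]  1  'g'
  26  s[5:],s[16:]  1  'g'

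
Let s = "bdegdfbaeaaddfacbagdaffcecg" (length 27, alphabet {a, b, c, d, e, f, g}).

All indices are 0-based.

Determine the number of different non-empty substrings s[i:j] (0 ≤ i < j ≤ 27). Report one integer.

rank | idx | suffix
   0 |   9 | aaddfacbagdaffcecg
   1 |  14 | acbagdaffcecg
   2 |  10 | addfacbagdaffcecg
   3 |   7 | aeaaddfacbagdaffcecg
   4 |  20 | affcecg
   5 |  17 | agdaffcecg
   6 |   6 | baeaaddfacbagdaffcecg
   7 |  16 | bagdaffcecg
   8 |   0 | bdegdfbaeaaddfacbagdaffcecg
   9 |  15 | cbagdaffcecg
  10 |  23 | cecg
  11 |  25 | cg
  12 |  19 | daffcecg
  13 |  11 | ddfacbagdaffcecg
  14 |   1 | degdfbaeaaddfacbagdaffcecg
  15 |  12 | dfacbagdaffcecg
  16 |   4 | dfbaeaaddfacbagdaffcecg
  17 |   8 | eaaddfacbagdaffcecg
  18 |  24 | ecg
  19 |   2 | egdfbaeaaddfacbagdaffcecg
  20 |  13 | facbagdaffcecg
  21 |   5 | fbaeaaddfacbagdaffcecg
  22 |  22 | fcecg
  23 |  21 | ffcecg
  24 |  26 | g
  25 |  18 | gdaffcecg
  26 |   3 | gdfbaeaaddfacbagdaffcecg

SA = [9, 14, 10, 7, 20, 17, 6, 16, 0, 15, 23, 25, 19, 11, 1, 12, 4, 8, 24, 2, 13, 5, 22, 21, 26, 18, 3]
i: (SA[i-1],SA[i]) lcp shared
  1: (9,14) 1 'a'
  2: (14,10) 1 'a'
  3: (10,7) 1 'a'
  4: (7,20) 1 'a'
  5: (20,17) 1 'a'
  6: (17,6) 0 ''
  7: (6,16) 2 'ba'
  8: (16,0) 1 'b'
  9: (0,15) 0 ''
  10: (15,23) 1 'c'
  11: (23,25) 1 'c'
  12: (25,19) 0 ''
  13: (19,11) 1 'd'
  14: (11,1) 1 'd'
  15: (1,12) 1 'd'
  16: (12,4) 2 'df'
  17: (4,8) 0 ''
  18: (8,24) 1 'e'
  19: (24,2) 1 'e'
  20: (2,13) 0 ''
  21: (13,5) 1 'f'
  22: (5,22) 1 'f'
  23: (22,21) 1 'f'
  24: (21,26) 0 ''
  25: (26,18) 1 'g'
  26: (18,3) 2 'gd'

n(n+1)/2 = 27·28/2 = 378
Σ LCP = 0 + 1 + 1 + 1 + 1 + 1 + 0 + 2 + 1 + 0 + 1 + 1 + 0 + 1 + 1 + 1 + 2 + 0 + 1 + 1 + 0 + 1 + 1 + 1 + 0 + 1 + 2 = 23
distinct = 378 − 23 = 355

355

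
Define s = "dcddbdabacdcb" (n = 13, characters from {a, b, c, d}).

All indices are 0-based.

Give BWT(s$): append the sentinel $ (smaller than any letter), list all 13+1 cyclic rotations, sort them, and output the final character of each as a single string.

bdbcaddadbdc$c

rank  rotation        last
    0  $dcddbdabacdcb  b
    1  abacdcb$dcddbd  d
    2  acdcb$dcddbdab  b
    3  b$dcddbdabacdc  c
    4  bacdcb$dcddbda  a
    5  bdabacdcb$dcdd  d
    6  cb$dcddbdabacd  d
    7  cdcb$dcddbdaba  a
    8  cddbdabacdcb$d  d
    9  dabacdcb$dcddb  b
   10  dbdabacdcb$dcd  d
   11  dcb$dcddbdabac  c
   12  dcddbdabacdcb$  $
   13  ddbdabacdcb$dc  c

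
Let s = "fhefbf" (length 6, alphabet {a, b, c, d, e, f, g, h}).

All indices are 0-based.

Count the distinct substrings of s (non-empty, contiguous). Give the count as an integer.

sorted suffixes:
  #0 SA[0]=4  'bf'
  #1 SA[1]=2  'efbf'
  #2 SA[2]=5  'f'
  #3 SA[3]=3  'fbf'
  #4 SA[4]=0  'fhefbf'
  #5 SA[5]=1  'hefbf'

SA = [4, 2, 5, 3, 0, 1]
i: (SA[i-1],SA[i]) lcp shared
  1: (4,2) 0 ''
  2: (2,5) 0 ''
  3: (5,3) 1 'f'
  4: (3,0) 1 'f'
  5: (0,1) 0 ''

n(n+1)/2 = 6·7/2 = 21
Σ LCP = 0 + 0 + 0 + 1 + 1 + 0 = 2
distinct = 21 − 2 = 19

19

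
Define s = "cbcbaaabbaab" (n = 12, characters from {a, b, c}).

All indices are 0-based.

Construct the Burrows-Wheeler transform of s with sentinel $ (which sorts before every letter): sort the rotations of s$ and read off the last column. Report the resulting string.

rank  rotation       last
    0  $cbcbaaabbaab  b
    1  aaabbaab$cbcb  b
    2  aab$cbcbaaabb  b
    3  aabbaab$cbcba  a
    4  ab$cbcbaaabba  a
    5  abbaab$cbcbaa  a
    6  b$cbcbaaabbaa  a
    7  baaabbaab$cbc  c
    8  baab$cbcbaaab  b
    9  bbaab$cbcbaaa  a
   10  bcbaaabbaab$c  c
   11  cbaaabbaab$cb  b
   12  cbcbaaabbaab$  $

bbbaaaacbacb$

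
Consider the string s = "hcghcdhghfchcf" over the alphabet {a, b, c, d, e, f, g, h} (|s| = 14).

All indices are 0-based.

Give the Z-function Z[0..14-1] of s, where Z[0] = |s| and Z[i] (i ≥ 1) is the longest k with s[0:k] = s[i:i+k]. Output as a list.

Z[0]=14
i=1: outside box; Z[1]=0
i=2: outside box; Z[2]=0
i=3: outside box; Z[3]=2 scan→box=[3,5)
i=4: min(r-i=1, Z[1]=0)=0; Z[4]=0
i=5: outside box; Z[5]=0
i=6: outside box; Z[6]=1 scan→box=[6,7)
i=7: outside box; Z[7]=0
i=8: outside box; Z[8]=1 scan→box=[8,9)
i=9: outside box; Z[9]=0
i=10: outside box; Z[10]=0
i=11: outside box; Z[11]=2 scan→box=[11,13)
i=12: min(r-i=1, Z[1]=0)=0; Z[12]=0
i=13: outside box; Z[13]=0

[14, 0, 0, 2, 0, 0, 1, 0, 1, 0, 0, 2, 0, 0]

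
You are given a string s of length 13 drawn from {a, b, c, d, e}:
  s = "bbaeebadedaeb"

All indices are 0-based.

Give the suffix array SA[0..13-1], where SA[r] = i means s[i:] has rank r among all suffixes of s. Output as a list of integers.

[6, 10, 2, 12, 5, 1, 0, 9, 7, 11, 4, 8, 3]

sorted suffixes:
  #0 SA[0]=6  'adedaeb'
  #1 SA[1]=10  'aeb'
  #2 SA[2]=2  'aeebadedaeb'
  #3 SA[3]=12  'b'
  #4 SA[4]=5  'badedaeb'
  #5 SA[5]=1  'baeebadedaeb'
  #6 SA[6]=0  'bbaeebadedaeb'
  #7 SA[7]=9  'daeb'
  #8 SA[8]=7  'dedaeb'
  #9 SA[9]=11  'eb'
  #10 SA[10]=4  'ebadedaeb'
  #11 SA[11]=8  'edaeb'
  #12 SA[12]=3  'eebadedaeb'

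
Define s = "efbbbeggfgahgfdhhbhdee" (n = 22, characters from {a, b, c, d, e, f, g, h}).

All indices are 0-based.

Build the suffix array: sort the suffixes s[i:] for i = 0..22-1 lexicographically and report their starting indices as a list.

rank | idx | suffix
   0 |  10 | ahgfdhhbhdee
   1 |   2 | bbbeggfgahgfdhhbhdee
   2 |   3 | bbeggfgahgfdhhbhdee
   3 |   4 | beggfgahgfdhhbhdee
   4 |  17 | bhdee
   5 |  19 | dee
   6 |  14 | dhhbhdee
   7 |  21 | e
   8 |  20 | ee
   9 |   0 | efbbbeggfgahgfdhhbhdee
  10 |   5 | eggfgahgfdhhbhdee
  11 |   1 | fbbbeggfgahgfdhhbhdee
  12 |  13 | fdhhbhdee
  13 |   8 | fgahgfdhhbhdee
  14 |   9 | gahgfdhhbhdee
  15 |  12 | gfdhhbhdee
  16 |   7 | gfgahgfdhhbhdee
  17 |   6 | ggfgahgfdhhbhdee
  18 |  16 | hbhdee
  19 |  18 | hdee
  20 |  11 | hgfdhhbhdee
  21 |  15 | hhbhdee

[10, 2, 3, 4, 17, 19, 14, 21, 20, 0, 5, 1, 13, 8, 9, 12, 7, 6, 16, 18, 11, 15]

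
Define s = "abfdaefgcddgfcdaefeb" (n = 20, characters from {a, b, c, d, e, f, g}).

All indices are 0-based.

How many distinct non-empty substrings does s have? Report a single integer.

sorted suffixes:
  #0 SA[0]=0  'abfdaefgcddgfcdaefeb'
  #1 SA[1]=15  'aefeb'
  #2 SA[2]=4  'aefgcddgfcdaefeb'
  #3 SA[3]=19  'b'
  #4 SA[4]=1  'bfdaefgcddgfcdaefeb'
  #5 SA[5]=13  'cdaefeb'
  #6 SA[6]=8  'cddgfcdaefeb'
  #7 SA[7]=14  'daefeb'
  #8 SA[8]=3  'daefgcddgfcdaefeb'
  #9 SA[9]=9  'ddgfcdaefeb'
  #10 SA[10]=10  'dgfcdaefeb'
  #11 SA[11]=18  'eb'
  #12 SA[12]=16  'efeb'
  #13 SA[13]=5  'efgcddgfcdaefeb'
  #14 SA[14]=12  'fcdaefeb'
  #15 SA[15]=2  'fdaefgcddgfcdaefeb'
  #16 SA[16]=17  'feb'
  #17 SA[17]=6  'fgcddgfcdaefeb'
  #18 SA[18]=7  'gcddgfcdaefeb'
  #19 SA[19]=11  'gfcdaefeb'

SA = [0, 15, 4, 19, 1, 13, 8, 14, 3, 9, 10, 18, 16, 5, 12, 2, 17, 6, 7, 11]
i: (SA[i-1],SA[i]) lcp shared
  1: (0,15) 1 'a'
  2: (15,4) 3 'aef'
  3: (4,19) 0 ''
  4: (19,1) 1 'b'
  5: (1,13) 0 ''
  6: (13,8) 2 'cd'
  7: (8,14) 0 ''
  8: (14,3) 4 'daef'
  9: (3,9) 1 'd'
  10: (9,10) 1 'd'
  11: (10,18) 0 ''
  12: (18,16) 1 'e'
  13: (16,5) 2 'ef'
  14: (5,12) 0 ''
  15: (12,2) 1 'f'
  16: (2,17) 1 'f'
  17: (17,6) 1 'f'
  18: (6,7) 0 ''
  19: (7,11) 1 'g'

n(n+1)/2 = 20·21/2 = 210
Σ LCP = 0 + 1 + 3 + 0 + 1 + 0 + 2 + 0 + 4 + 1 + 1 + 0 + 1 + 2 + 0 + 1 + 1 + 1 + 0 + 1 = 20
distinct = 210 − 20 = 190

190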